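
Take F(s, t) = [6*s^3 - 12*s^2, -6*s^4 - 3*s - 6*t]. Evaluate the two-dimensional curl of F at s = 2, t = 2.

∂F₂/∂s = -24*s^3 - 3
∂F₁/∂t = 0
Scalar curl = -24*s^3 - 3
At (2, 2): -195.

-195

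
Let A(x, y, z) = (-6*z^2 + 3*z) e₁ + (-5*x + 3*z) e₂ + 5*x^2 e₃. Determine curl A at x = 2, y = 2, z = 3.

(∇×A)₁ = ∂A₃/∂y − ∂A₂/∂z = -3
(∇×A)₂ = ∂A₁/∂z − ∂A₃/∂x = -10*x - 12*z + 3
(∇×A)₃ = ∂A₂/∂x − ∂A₁/∂y = -5
∇×A = (-3, -10*x - 12*z + 3, -5)
At (2, 2, 3): (-3, -53, -5).

(-3, -53, -5)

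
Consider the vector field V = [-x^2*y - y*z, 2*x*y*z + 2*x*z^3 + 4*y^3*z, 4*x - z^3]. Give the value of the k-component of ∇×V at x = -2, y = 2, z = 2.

(∇×V)_3 = ∂V₂/∂x − ∂V₁/∂y
= 2*y*z + 2*z^3 − (-x^2 - z)
= x^2 + 2*y*z + 2*z^3 + z
At (-2, 2, 2): 30.

30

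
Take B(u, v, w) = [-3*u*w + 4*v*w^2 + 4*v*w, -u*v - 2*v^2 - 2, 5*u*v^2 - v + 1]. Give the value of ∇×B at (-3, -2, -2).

(59, 13, -6)

(∇×B)₁ = ∂B₃/∂v − ∂B₂/∂w = 10*u*v - 1
(∇×B)₂ = ∂B₁/∂w − ∂B₃/∂u = -3*u - 5*v^2 + 8*v*w + 4*v
(∇×B)₃ = ∂B₂/∂u − ∂B₁/∂v = -v - 4*w^2 - 4*w
∇×B = (10*u*v - 1, -3*u - 5*v^2 + 8*v*w + 4*v, -v - 4*w^2 - 4*w)
At (-3, -2, -2): (59, 13, -6).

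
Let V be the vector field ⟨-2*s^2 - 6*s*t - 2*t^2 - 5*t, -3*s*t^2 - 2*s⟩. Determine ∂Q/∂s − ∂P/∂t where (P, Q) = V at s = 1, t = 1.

∂V₂/∂s = -3*t^2 - 2
∂V₁/∂t = -6*s - 4*t - 5
Scalar curl = 6*s - 3*t^2 + 4*t + 3
At (1, 1): 10.

10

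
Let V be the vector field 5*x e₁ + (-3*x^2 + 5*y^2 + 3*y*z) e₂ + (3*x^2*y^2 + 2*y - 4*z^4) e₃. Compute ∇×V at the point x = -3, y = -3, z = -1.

(∇×V)₁ = ∂V₃/∂y − ∂V₂/∂z = 6*x^2*y - 3*y + 2
(∇×V)₂ = ∂V₁/∂z − ∂V₃/∂x = -6*x*y^2
(∇×V)₃ = ∂V₂/∂x − ∂V₁/∂y = -6*x
∇×V = (6*x^2*y - 3*y + 2, -6*x*y^2, -6*x)
At (-3, -3, -1): (-151, 162, 18).

(-151, 162, 18)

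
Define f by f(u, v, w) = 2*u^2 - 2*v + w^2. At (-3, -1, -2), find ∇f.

∂f/∂u = 4*u
∂f/∂v = -2
∂f/∂w = 2*w
∇f = (4*u, -2, 2*w)
At (-3, -1, -2): (-12, -2, -4).

(-12, -2, -4)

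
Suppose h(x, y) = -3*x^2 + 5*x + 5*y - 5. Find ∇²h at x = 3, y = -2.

∂²h/∂x² = -6
∂²h/∂y² = 0
∇²h = -6
At (3, -2): -6.

-6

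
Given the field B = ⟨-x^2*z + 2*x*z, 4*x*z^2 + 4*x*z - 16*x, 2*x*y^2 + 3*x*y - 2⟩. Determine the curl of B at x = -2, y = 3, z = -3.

(-70, -35, 8)

(∇×B)₁ = ∂B₃/∂y − ∂B₂/∂z = 4*x*y - 8*x*z - x
(∇×B)₂ = ∂B₁/∂z − ∂B₃/∂x = -x^2 + 2*x - 2*y^2 - 3*y
(∇×B)₃ = ∂B₂/∂x − ∂B₁/∂y = 4*z^2 + 4*z - 16
∇×B = (4*x*y - 8*x*z - x, -x^2 + 2*x - 2*y^2 - 3*y, 4*z^2 + 4*z - 16)
At (-2, 3, -3): (-70, -35, 8).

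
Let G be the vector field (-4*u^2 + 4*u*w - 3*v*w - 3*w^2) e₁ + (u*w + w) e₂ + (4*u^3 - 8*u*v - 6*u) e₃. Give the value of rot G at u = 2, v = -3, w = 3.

(∇×G)₁ = ∂G₃/∂v − ∂G₂/∂w = -9*u - 1
(∇×G)₂ = ∂G₁/∂w − ∂G₃/∂u = -12*u^2 + 4*u + 5*v - 6*w + 6
(∇×G)₃ = ∂G₂/∂u − ∂G₁/∂v = 4*w
∇×G = (-9*u - 1, -12*u^2 + 4*u + 5*v - 6*w + 6, 4*w)
At (2, -3, 3): (-19, -67, 12).

(-19, -67, 12)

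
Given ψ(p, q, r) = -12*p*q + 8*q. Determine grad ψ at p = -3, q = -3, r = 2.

(36, 44, 0)

∂ψ/∂p = -12*q
∂ψ/∂q = -12*p + 8
∂ψ/∂r = 0
∇ψ = (-12*q, -12*p + 8, 0)
At (-3, -3, 2): (36, 44, 0).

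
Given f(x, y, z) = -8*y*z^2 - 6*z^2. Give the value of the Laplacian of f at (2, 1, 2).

∂²f/∂x² = 0
∂²f/∂y² = 0
∂²f/∂z² = -4*(4*y + 3)
∇²f = -16*y - 12
At (2, 1, 2): -28.

-28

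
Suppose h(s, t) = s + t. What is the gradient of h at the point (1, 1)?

(1, 1)

∂h/∂s = 1
∂h/∂t = 1
∇h = (1, 1)
At (1, 1): (1, 1).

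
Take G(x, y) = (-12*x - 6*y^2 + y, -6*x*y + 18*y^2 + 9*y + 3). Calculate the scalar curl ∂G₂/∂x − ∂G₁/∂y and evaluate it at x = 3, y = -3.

∂G₂/∂x = -6*y
∂G₁/∂y = -12*y + 1
Scalar curl = 6*y - 1
At (3, -3): -19.

-19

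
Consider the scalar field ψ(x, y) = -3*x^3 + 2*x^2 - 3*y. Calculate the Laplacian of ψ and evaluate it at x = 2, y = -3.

-32

∂²ψ/∂x² = 2*(-9*x + 2)
∂²ψ/∂y² = 0
∇²ψ = -18*x + 4
At (2, -3): -32.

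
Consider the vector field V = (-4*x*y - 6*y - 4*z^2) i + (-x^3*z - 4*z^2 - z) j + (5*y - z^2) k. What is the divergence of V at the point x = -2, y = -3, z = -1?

14

∂V₁/∂x = -4*y
∂V₂/∂y = 0
∂V₃/∂z = -2*z
∇·V = -4*y - 2*z
At (-2, -3, -1): 14.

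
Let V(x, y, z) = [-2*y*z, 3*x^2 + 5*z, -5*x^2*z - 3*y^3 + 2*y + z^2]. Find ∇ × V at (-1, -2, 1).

(-39, -6, -4)

(∇×V)₁ = ∂V₃/∂y − ∂V₂/∂z = -9*y^2 - 3
(∇×V)₂ = ∂V₁/∂z − ∂V₃/∂x = 10*x*z - 2*y
(∇×V)₃ = ∂V₂/∂x − ∂V₁/∂y = 6*x + 2*z
∇×V = (-9*y^2 - 3, 10*x*z - 2*y, 6*x + 2*z)
At (-1, -2, 1): (-39, -6, -4).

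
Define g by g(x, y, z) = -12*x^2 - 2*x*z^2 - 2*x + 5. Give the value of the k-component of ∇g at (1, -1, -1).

(∇g)_3 = ∂g/∂z = -4*x*z
At (1, -1, -1): 4.

4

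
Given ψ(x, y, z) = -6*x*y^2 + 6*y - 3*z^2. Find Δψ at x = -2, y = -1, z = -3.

∂²ψ/∂x² = 0
∂²ψ/∂y² = -12*x
∂²ψ/∂z² = -6
∇²ψ = -12*x - 6
At (-2, -1, -3): 18.

18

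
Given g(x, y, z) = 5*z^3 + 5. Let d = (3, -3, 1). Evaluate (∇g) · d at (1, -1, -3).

∂g/∂x = 0
∂g/∂y = 0
∂g/∂z = 15*z^2
∇g at (1, -1, -3) = (0, 0, 135)
∇g · d = (0)(3) + (0)(-3) + (135)(1) = 135

135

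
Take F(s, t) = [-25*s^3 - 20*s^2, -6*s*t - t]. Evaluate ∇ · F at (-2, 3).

∂F₁/∂s = -75*s^2 - 40*s
∂F₂/∂t = -6*s - 1
∇·F = -75*s^2 - 46*s - 1
At (-2, 3): -209.

-209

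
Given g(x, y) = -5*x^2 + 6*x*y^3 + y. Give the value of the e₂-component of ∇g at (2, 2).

(∇g)_2 = ∂g/∂y = 18*x*y^2 + 1
At (2, 2): 145.

145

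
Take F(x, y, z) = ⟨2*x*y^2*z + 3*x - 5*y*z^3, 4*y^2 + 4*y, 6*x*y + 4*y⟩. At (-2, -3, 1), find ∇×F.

(-8, 27, -19)

(∇×F)₁ = ∂F₃/∂y − ∂F₂/∂z = 6*x + 4
(∇×F)₂ = ∂F₁/∂z − ∂F₃/∂x = 2*x*y^2 - 15*y*z^2 - 6*y
(∇×F)₃ = ∂F₂/∂x − ∂F₁/∂y = -4*x*y*z + 5*z^3
∇×F = (6*x + 4, 2*x*y^2 - 15*y*z^2 - 6*y, -4*x*y*z + 5*z^3)
At (-2, -3, 1): (-8, 27, -19).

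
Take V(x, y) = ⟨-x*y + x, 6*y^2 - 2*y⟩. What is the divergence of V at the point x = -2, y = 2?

21

∂V₁/∂x = -y + 1
∂V₂/∂y = 12*y - 2
∇·V = 11*y - 1
At (-2, 2): 21.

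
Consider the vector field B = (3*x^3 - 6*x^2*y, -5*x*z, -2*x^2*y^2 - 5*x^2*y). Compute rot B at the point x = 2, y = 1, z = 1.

(∇×B)₁ = ∂B₃/∂y − ∂B₂/∂z = -4*x^2*y - 5*x^2 + 5*x
(∇×B)₂ = ∂B₁/∂z − ∂B₃/∂x = 4*x*y^2 + 10*x*y
(∇×B)₃ = ∂B₂/∂x − ∂B₁/∂y = 6*x^2 - 5*z
∇×B = (-4*x^2*y - 5*x^2 + 5*x, 4*x*y^2 + 10*x*y, 6*x^2 - 5*z)
At (2, 1, 1): (-26, 28, 19).

(-26, 28, 19)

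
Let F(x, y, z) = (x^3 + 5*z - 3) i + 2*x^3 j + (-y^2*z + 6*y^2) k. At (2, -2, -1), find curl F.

(-28, 5, 24)

(∇×F)₁ = ∂F₃/∂y − ∂F₂/∂z = -2*y*z + 12*y
(∇×F)₂ = ∂F₁/∂z − ∂F₃/∂x = 5
(∇×F)₃ = ∂F₂/∂x − ∂F₁/∂y = 6*x^2
∇×F = (-2*y*z + 12*y, 5, 6*x^2)
At (2, -2, -1): (-28, 5, 24).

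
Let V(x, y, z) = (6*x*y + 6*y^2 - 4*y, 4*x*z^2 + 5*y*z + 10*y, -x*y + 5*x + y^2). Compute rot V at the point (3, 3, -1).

(∇×V)₁ = ∂V₃/∂y − ∂V₂/∂z = -8*x*z - x - 3*y
(∇×V)₂ = ∂V₁/∂z − ∂V₃/∂x = y - 5
(∇×V)₃ = ∂V₂/∂x − ∂V₁/∂y = -6*x - 12*y + 4*z^2 + 4
∇×V = (-8*x*z - x - 3*y, y - 5, -6*x - 12*y + 4*z^2 + 4)
At (3, 3, -1): (12, -2, -46).

(12, -2, -46)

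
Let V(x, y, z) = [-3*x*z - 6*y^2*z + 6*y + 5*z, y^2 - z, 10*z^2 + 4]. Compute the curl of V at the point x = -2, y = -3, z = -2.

(∇×V)₁ = ∂V₃/∂y − ∂V₂/∂z = 1
(∇×V)₂ = ∂V₁/∂z − ∂V₃/∂x = -3*x - 6*y^2 + 5
(∇×V)₃ = ∂V₂/∂x − ∂V₁/∂y = 12*y*z - 6
∇×V = (1, -3*x - 6*y^2 + 5, 12*y*z - 6)
At (-2, -3, -2): (1, -43, 66).

(1, -43, 66)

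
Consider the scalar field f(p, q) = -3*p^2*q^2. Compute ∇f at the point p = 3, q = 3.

(-162, -162)

∂f/∂p = -6*p*q^2
∂f/∂q = -6*p^2*q
∇f = (-6*p*q^2, -6*p^2*q)
At (3, 3): (-162, -162).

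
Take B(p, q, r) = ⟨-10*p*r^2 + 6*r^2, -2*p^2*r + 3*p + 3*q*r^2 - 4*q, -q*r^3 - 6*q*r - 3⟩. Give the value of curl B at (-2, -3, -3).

(-1, -156, -21)

(∇×B)₁ = ∂B₃/∂q − ∂B₂/∂r = 2*p^2 - 6*q*r - r^3 - 6*r
(∇×B)₂ = ∂B₁/∂r − ∂B₃/∂p = -20*p*r + 12*r
(∇×B)₃ = ∂B₂/∂p − ∂B₁/∂q = -4*p*r + 3
∇×B = (2*p^2 - 6*q*r - r^3 - 6*r, -20*p*r + 12*r, -4*p*r + 3)
At (-2, -3, -3): (-1, -156, -21).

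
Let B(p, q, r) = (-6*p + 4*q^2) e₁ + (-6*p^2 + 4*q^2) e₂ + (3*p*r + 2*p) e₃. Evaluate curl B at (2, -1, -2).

(0, 4, -16)

(∇×B)₁ = ∂B₃/∂q − ∂B₂/∂r = 0
(∇×B)₂ = ∂B₁/∂r − ∂B₃/∂p = -3*r - 2
(∇×B)₃ = ∂B₂/∂p − ∂B₁/∂q = -12*p - 8*q
∇×B = (0, -3*r - 2, -12*p - 8*q)
At (2, -1, -2): (0, 4, -16).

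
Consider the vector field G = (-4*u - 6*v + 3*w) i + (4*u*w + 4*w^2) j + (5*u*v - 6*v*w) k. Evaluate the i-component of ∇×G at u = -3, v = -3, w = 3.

-45

(∇×G)_1 = ∂G₃/∂v − ∂G₂/∂w
= 5*u - 6*w − (4*u + 8*w)
= u - 14*w
At (-3, -3, 3): -45.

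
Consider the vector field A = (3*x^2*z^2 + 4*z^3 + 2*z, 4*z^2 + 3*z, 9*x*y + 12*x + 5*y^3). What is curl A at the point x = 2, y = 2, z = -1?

(∇×A)₁ = ∂A₃/∂y − ∂A₂/∂z = 9*x + 15*y^2 - 8*z - 3
(∇×A)₂ = ∂A₁/∂z − ∂A₃/∂x = 6*x^2*z - 9*y + 12*z^2 - 10
(∇×A)₃ = ∂A₂/∂x − ∂A₁/∂y = 0
∇×A = (9*x + 15*y^2 - 8*z - 3, 6*x^2*z - 9*y + 12*z^2 - 10, 0)
At (2, 2, -1): (83, -40, 0).

(83, -40, 0)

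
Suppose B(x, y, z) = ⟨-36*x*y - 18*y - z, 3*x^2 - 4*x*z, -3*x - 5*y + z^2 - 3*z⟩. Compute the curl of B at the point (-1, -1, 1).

(∇×B)₁ = ∂B₃/∂y − ∂B₂/∂z = 4*x - 5
(∇×B)₂ = ∂B₁/∂z − ∂B₃/∂x = 2
(∇×B)₃ = ∂B₂/∂x − ∂B₁/∂y = 42*x - 4*z + 18
∇×B = (4*x - 5, 2, 42*x - 4*z + 18)
At (-1, -1, 1): (-9, 2, -28).

(-9, 2, -28)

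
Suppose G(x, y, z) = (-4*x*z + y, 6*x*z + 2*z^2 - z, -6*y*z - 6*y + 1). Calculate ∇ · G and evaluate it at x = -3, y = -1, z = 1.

2

∂G₁/∂x = -4*z
∂G₂/∂y = 0
∂G₃/∂z = -6*y
∇·G = -6*y - 4*z
At (-3, -1, 1): 2.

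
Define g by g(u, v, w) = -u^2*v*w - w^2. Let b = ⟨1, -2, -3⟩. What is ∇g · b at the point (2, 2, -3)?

∂g/∂u = -2*u*v*w
∂g/∂v = -u^2*w
∂g/∂w = -u^2*v - 2*w
∇g at (2, 2, -3) = (24, 12, -2)
∇g · b = (24)(1) + (12)(-2) + (-2)(-3) = 6

6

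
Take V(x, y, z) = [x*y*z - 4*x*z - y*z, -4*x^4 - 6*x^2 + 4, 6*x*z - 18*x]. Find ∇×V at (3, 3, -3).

(∇×V)₁ = ∂V₃/∂y − ∂V₂/∂z = 0
(∇×V)₂ = ∂V₁/∂z − ∂V₃/∂x = x*y - 4*x - y - 6*z + 18
(∇×V)₃ = ∂V₂/∂x − ∂V₁/∂y = -16*x^3 - x*z - 12*x + z
∇×V = (0, x*y - 4*x - y - 6*z + 18, -16*x^3 - x*z - 12*x + z)
At (3, 3, -3): (0, 30, -462).

(0, 30, -462)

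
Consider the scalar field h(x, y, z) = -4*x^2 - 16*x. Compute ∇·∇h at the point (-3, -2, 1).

-8

∂²h/∂x² = -8
∂²h/∂y² = 0
∂²h/∂z² = 0
∇²h = -8
At (-3, -2, 1): -8.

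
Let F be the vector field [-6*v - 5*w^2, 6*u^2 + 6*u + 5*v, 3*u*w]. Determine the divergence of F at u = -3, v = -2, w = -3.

-4

∂F₁/∂u = 0
∂F₂/∂v = 5
∂F₃/∂w = 3*u
∇·F = 3*u + 5
At (-3, -2, -3): -4.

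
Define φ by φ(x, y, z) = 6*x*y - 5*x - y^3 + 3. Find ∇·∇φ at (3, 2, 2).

∂²φ/∂x² = 0
∂²φ/∂y² = -6*y
∂²φ/∂z² = 0
∇²φ = -6*y
At (3, 2, 2): -12.

-12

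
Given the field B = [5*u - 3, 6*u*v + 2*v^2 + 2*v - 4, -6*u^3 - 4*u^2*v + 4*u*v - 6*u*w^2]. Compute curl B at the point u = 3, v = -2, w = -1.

(-24, 128, -12)

(∇×B)₁ = ∂B₃/∂v − ∂B₂/∂w = -4*u^2 + 4*u
(∇×B)₂ = ∂B₁/∂w − ∂B₃/∂u = 18*u^2 + 8*u*v - 4*v + 6*w^2
(∇×B)₃ = ∂B₂/∂u − ∂B₁/∂v = 6*v
∇×B = (-4*u^2 + 4*u, 18*u^2 + 8*u*v - 4*v + 6*w^2, 6*v)
At (3, -2, -1): (-24, 128, -12).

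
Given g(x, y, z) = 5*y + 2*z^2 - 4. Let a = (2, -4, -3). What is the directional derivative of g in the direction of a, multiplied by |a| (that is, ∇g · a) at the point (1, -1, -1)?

∂g/∂x = 0
∂g/∂y = 5
∂g/∂z = 4*z
∇g at (1, -1, -1) = (0, 5, -4)
∇g · a = (0)(2) + (5)(-4) + (-4)(-3) = -8

-8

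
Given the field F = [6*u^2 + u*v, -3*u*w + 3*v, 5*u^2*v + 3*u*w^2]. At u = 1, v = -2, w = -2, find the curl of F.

(8, 8, 5)

(∇×F)₁ = ∂F₃/∂v − ∂F₂/∂w = 5*u^2 + 3*u
(∇×F)₂ = ∂F₁/∂w − ∂F₃/∂u = -10*u*v - 3*w^2
(∇×F)₃ = ∂F₂/∂u − ∂F₁/∂v = -u - 3*w
∇×F = (5*u^2 + 3*u, -10*u*v - 3*w^2, -u - 3*w)
At (1, -2, -2): (8, 8, 5).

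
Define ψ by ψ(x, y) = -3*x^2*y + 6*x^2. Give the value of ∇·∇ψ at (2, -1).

18

∂²ψ/∂x² = 6*(-y + 2)
∂²ψ/∂y² = 0
∇²ψ = -6*y + 12
At (2, -1): 18.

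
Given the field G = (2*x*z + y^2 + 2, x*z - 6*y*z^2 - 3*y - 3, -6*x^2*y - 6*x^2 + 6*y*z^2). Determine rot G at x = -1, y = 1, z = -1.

(-11, -26, -3)

(∇×G)₁ = ∂G₃/∂y − ∂G₂/∂z = -6*x^2 - x + 12*y*z + 6*z^2
(∇×G)₂ = ∂G₁/∂z − ∂G₃/∂x = 12*x*y + 14*x
(∇×G)₃ = ∂G₂/∂x − ∂G₁/∂y = -2*y + z
∇×G = (-6*x^2 - x + 12*y*z + 6*z^2, 12*x*y + 14*x, -2*y + z)
At (-1, 1, -1): (-11, -26, -3).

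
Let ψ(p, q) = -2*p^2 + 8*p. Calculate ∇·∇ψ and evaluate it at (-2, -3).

-4

∂²ψ/∂p² = -4
∂²ψ/∂q² = 0
∇²ψ = -4
At (-2, -3): -4.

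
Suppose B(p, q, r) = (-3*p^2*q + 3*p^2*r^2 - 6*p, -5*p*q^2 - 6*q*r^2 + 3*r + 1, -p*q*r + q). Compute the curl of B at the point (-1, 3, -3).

(-113, -27, -42)

(∇×B)₁ = ∂B₃/∂q − ∂B₂/∂r = -p*r + 12*q*r - 2
(∇×B)₂ = ∂B₁/∂r − ∂B₃/∂p = 6*p^2*r + q*r
(∇×B)₃ = ∂B₂/∂p − ∂B₁/∂q = 3*p^2 - 5*q^2
∇×B = (-p*r + 12*q*r - 2, 6*p^2*r + q*r, 3*p^2 - 5*q^2)
At (-1, 3, -3): (-113, -27, -42).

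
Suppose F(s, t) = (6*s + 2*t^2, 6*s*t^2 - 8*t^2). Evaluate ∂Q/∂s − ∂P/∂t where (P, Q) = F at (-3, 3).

42

∂F₂/∂s = 6*t^2
∂F₁/∂t = 4*t
Scalar curl = 6*t^2 - 4*t
At (-3, 3): 42.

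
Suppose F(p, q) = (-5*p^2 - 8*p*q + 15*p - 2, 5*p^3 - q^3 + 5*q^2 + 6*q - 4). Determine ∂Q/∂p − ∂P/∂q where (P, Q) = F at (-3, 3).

111

∂F₂/∂p = 15*p^2
∂F₁/∂q = -8*p
Scalar curl = 15*p^2 + 8*p
At (-3, 3): 111.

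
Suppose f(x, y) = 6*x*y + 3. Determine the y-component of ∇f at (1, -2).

(∇f)_2 = ∂f/∂y = 6*x
At (1, -2): 6.

6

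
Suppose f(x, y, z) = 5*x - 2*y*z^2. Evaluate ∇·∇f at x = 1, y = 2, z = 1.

∂²f/∂x² = 0
∂²f/∂y² = 0
∂²f/∂z² = -4*y
∇²f = -4*y
At (1, 2, 1): -8.

-8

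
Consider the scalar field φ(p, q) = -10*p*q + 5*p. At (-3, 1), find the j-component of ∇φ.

30

(∇φ)_2 = ∂φ/∂q = -10*p
At (-3, 1): 30.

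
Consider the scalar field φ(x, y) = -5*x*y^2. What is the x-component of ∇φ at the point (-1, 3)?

-45

(∇φ)_1 = ∂φ/∂x = -5*y^2
At (-1, 3): -45.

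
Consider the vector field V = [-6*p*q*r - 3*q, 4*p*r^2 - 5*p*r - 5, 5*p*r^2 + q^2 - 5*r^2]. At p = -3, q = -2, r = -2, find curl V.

(-67, -56, 65)

(∇×V)₁ = ∂V₃/∂q − ∂V₂/∂r = -8*p*r + 5*p + 2*q
(∇×V)₂ = ∂V₁/∂r − ∂V₃/∂p = -6*p*q - 5*r^2
(∇×V)₃ = ∂V₂/∂p − ∂V₁/∂q = 6*p*r + 4*r^2 - 5*r + 3
∇×V = (-8*p*r + 5*p + 2*q, -6*p*q - 5*r^2, 6*p*r + 4*r^2 - 5*r + 3)
At (-3, -2, -2): (-67, -56, 65).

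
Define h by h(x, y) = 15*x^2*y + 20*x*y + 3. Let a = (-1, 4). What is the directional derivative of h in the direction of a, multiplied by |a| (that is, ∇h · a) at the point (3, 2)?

560

∂h/∂x = 30*x*y + 20*y
∂h/∂y = 15*x^2 + 20*x
∇h at (3, 2) = (220, 195)
∇h · a = (220)(-1) + (195)(4) = 560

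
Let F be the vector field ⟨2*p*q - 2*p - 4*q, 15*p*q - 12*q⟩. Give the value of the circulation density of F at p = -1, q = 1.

∂F₂/∂p = 15*q
∂F₁/∂q = 2*p - 4
Scalar curl = -2*p + 15*q + 4
At (-1, 1): 21.

21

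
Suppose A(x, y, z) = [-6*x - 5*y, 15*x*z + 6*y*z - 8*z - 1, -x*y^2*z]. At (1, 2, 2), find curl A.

(∇×A)₁ = ∂A₃/∂y − ∂A₂/∂z = -2*x*y*z - 15*x - 6*y + 8
(∇×A)₂ = ∂A₁/∂z − ∂A₃/∂x = y^2*z
(∇×A)₃ = ∂A₂/∂x − ∂A₁/∂y = 15*z + 5
∇×A = (-2*x*y*z - 15*x - 6*y + 8, y^2*z, 15*z + 5)
At (1, 2, 2): (-27, 8, 35).

(-27, 8, 35)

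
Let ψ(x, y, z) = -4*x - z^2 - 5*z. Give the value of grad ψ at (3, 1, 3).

(-4, 0, -11)

∂ψ/∂x = -4
∂ψ/∂y = 0
∂ψ/∂z = -2*z - 5
∇ψ = (-4, 0, -2*z - 5)
At (3, 1, 3): (-4, 0, -11).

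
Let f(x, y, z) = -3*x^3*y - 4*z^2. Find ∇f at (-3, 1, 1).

(-81, 81, -8)

∂f/∂x = -9*x^2*y
∂f/∂y = -3*x^3
∂f/∂z = -8*z
∇f = (-9*x^2*y, -3*x^3, -8*z)
At (-3, 1, 1): (-81, 81, -8).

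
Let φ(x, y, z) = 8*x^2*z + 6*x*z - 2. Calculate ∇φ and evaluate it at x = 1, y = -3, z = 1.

∂φ/∂x = 16*x*z + 6*z
∂φ/∂y = 0
∂φ/∂z = 8*x^2 + 6*x
∇φ = (16*x*z + 6*z, 0, 8*x^2 + 6*x)
At (1, -3, 1): (22, 0, 14).

(22, 0, 14)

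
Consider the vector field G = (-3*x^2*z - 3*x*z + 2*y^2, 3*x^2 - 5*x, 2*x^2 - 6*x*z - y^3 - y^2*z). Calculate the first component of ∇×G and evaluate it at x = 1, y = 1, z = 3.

-9

(∇×G)_1 = ∂G₃/∂y − ∂G₂/∂z
= -3*y^2 - 2*y*z − (0)
= -3*y^2 - 2*y*z
At (1, 1, 3): -9.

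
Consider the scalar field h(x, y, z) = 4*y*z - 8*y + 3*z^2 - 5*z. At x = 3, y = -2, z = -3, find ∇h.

∂h/∂x = 0
∂h/∂y = 4*z - 8
∂h/∂z = 4*y + 6*z - 5
∇h = (0, 4*z - 8, 4*y + 6*z - 5)
At (3, -2, -3): (0, -20, -31).

(0, -20, -31)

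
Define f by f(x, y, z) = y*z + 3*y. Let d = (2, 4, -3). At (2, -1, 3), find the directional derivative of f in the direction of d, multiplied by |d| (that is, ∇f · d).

∂f/∂x = 0
∂f/∂y = z + 3
∂f/∂z = y
∇f at (2, -1, 3) = (0, 6, -1)
∇f · d = (0)(2) + (6)(4) + (-1)(-3) = 27

27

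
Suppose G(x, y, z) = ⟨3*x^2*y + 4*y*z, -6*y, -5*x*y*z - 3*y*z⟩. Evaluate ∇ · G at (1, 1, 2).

∂G₁/∂x = 6*x*y
∂G₂/∂y = -6
∂G₃/∂z = -5*x*y - 3*y
∇·G = x*y - 3*y - 6
At (1, 1, 2): -8.

-8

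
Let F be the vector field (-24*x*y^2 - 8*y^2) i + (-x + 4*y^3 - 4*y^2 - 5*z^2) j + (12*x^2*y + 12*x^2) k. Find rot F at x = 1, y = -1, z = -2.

(∇×F)₁ = ∂F₃/∂y − ∂F₂/∂z = 12*x^2 + 10*z
(∇×F)₂ = ∂F₁/∂z − ∂F₃/∂x = -24*x*y - 24*x
(∇×F)₃ = ∂F₂/∂x − ∂F₁/∂y = 48*x*y + 16*y - 1
∇×F = (12*x^2 + 10*z, -24*x*y - 24*x, 48*x*y + 16*y - 1)
At (1, -1, -2): (-8, 0, -65).

(-8, 0, -65)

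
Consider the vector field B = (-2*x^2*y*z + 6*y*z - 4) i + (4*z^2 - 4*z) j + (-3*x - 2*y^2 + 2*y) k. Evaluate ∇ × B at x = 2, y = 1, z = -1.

(∇×B)₁ = ∂B₃/∂y − ∂B₂/∂z = -4*y - 8*z + 6
(∇×B)₂ = ∂B₁/∂z − ∂B₃/∂x = -2*x^2*y + 6*y + 3
(∇×B)₃ = ∂B₂/∂x − ∂B₁/∂y = 2*x^2*z - 6*z
∇×B = (-4*y - 8*z + 6, -2*x^2*y + 6*y + 3, 2*x^2*z - 6*z)
At (2, 1, -1): (10, 1, -2).

(10, 1, -2)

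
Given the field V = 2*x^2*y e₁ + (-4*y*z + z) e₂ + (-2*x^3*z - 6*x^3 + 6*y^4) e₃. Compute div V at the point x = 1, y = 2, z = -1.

∂V₁/∂x = 4*x*y
∂V₂/∂y = -4*z
∂V₃/∂z = -2*x^3
∇·V = -2*x^3 + 4*x*y - 4*z
At (1, 2, -1): 10.

10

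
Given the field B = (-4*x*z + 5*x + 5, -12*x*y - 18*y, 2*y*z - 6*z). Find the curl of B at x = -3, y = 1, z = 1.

(∇×B)₁ = ∂B₃/∂y − ∂B₂/∂z = 2*z
(∇×B)₂ = ∂B₁/∂z − ∂B₃/∂x = -4*x
(∇×B)₃ = ∂B₂/∂x − ∂B₁/∂y = -12*y
∇×B = (2*z, -4*x, -12*y)
At (-3, 1, 1): (2, 12, -12).

(2, 12, -12)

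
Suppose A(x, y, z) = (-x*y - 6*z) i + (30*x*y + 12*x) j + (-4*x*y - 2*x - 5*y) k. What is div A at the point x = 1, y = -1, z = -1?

∂A₁/∂x = -y
∂A₂/∂y = 30*x
∂A₃/∂z = 0
∇·A = 30*x - y
At (1, -1, -1): 31.

31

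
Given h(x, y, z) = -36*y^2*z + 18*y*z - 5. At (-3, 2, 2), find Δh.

∂²h/∂x² = 0
∂²h/∂y² = -72*z
∂²h/∂z² = 0
∇²h = -72*z
At (-3, 2, 2): -144.

-144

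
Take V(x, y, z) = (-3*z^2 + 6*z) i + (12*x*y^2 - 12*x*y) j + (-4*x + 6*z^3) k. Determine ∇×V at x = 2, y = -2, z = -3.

(∇×V)₁ = ∂V₃/∂y − ∂V₂/∂z = 0
(∇×V)₂ = ∂V₁/∂z − ∂V₃/∂x = -6*z + 10
(∇×V)₃ = ∂V₂/∂x − ∂V₁/∂y = 12*y^2 - 12*y
∇×V = (0, -6*z + 10, 12*y^2 - 12*y)
At (2, -2, -3): (0, 28, 72).

(0, 28, 72)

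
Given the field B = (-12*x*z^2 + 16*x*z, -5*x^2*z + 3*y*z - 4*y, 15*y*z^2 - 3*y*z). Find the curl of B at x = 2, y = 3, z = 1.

(23, -16, -20)

(∇×B)₁ = ∂B₃/∂y − ∂B₂/∂z = 5*x^2 - 3*y + 15*z^2 - 3*z
(∇×B)₂ = ∂B₁/∂z − ∂B₃/∂x = -24*x*z + 16*x
(∇×B)₃ = ∂B₂/∂x − ∂B₁/∂y = -10*x*z
∇×B = (5*x^2 - 3*y + 15*z^2 - 3*z, -24*x*z + 16*x, -10*x*z)
At (2, 3, 1): (23, -16, -20).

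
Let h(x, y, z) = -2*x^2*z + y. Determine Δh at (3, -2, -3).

∂²h/∂x² = -4*z
∂²h/∂y² = 0
∂²h/∂z² = 0
∇²h = -4*z
At (3, -2, -3): 12.

12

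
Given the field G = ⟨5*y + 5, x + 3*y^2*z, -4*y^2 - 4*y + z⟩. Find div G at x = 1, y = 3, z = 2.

37

∂G₁/∂x = 0
∂G₂/∂y = 6*y*z
∂G₃/∂z = 1
∇·G = 6*y*z + 1
At (1, 3, 2): 37.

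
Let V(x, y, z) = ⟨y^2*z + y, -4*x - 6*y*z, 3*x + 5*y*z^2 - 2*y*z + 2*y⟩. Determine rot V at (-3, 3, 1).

(23, 6, -11)

(∇×V)₁ = ∂V₃/∂y − ∂V₂/∂z = 6*y + 5*z^2 - 2*z + 2
(∇×V)₂ = ∂V₁/∂z − ∂V₃/∂x = y^2 - 3
(∇×V)₃ = ∂V₂/∂x − ∂V₁/∂y = -2*y*z - 5
∇×V = (6*y + 5*z^2 - 2*z + 2, y^2 - 3, -2*y*z - 5)
At (-3, 3, 1): (23, 6, -11).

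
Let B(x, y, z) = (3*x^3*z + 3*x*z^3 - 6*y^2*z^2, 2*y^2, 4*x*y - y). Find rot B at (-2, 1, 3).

(-9, -226, 108)

(∇×B)₁ = ∂B₃/∂y − ∂B₂/∂z = 4*x - 1
(∇×B)₂ = ∂B₁/∂z − ∂B₃/∂x = 3*x^3 + 9*x*z^2 - 12*y^2*z - 4*y
(∇×B)₃ = ∂B₂/∂x − ∂B₁/∂y = 12*y*z^2
∇×B = (4*x - 1, 3*x^3 + 9*x*z^2 - 12*y^2*z - 4*y, 12*y*z^2)
At (-2, 1, 3): (-9, -226, 108).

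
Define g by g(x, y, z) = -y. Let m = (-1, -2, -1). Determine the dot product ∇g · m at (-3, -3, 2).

∂g/∂x = 0
∂g/∂y = -1
∂g/∂z = 0
∇g at (-3, -3, 2) = (0, -1, 0)
∇g · m = (0)(-1) + (-1)(-2) + (0)(-1) = 2

2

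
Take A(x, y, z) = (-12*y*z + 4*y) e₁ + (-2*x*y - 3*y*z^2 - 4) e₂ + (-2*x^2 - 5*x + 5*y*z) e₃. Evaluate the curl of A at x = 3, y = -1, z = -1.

(∇×A)₁ = ∂A₃/∂y − ∂A₂/∂z = 6*y*z + 5*z
(∇×A)₂ = ∂A₁/∂z − ∂A₃/∂x = 4*x - 12*y + 5
(∇×A)₃ = ∂A₂/∂x − ∂A₁/∂y = -2*y + 12*z - 4
∇×A = (6*y*z + 5*z, 4*x - 12*y + 5, -2*y + 12*z - 4)
At (3, -1, -1): (1, 29, -14).

(1, 29, -14)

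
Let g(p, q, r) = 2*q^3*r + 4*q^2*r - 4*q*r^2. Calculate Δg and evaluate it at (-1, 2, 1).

16

∂²g/∂p² = 0
∂²g/∂q² = 4*r*(3*q + 2)
∂²g/∂r² = -8*q
∇²g = 12*q*r - 8*q + 8*r
At (-1, 2, 1): 16.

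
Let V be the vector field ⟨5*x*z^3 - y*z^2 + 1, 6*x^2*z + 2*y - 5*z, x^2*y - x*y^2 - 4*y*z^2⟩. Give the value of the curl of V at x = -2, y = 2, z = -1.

(-11, -14, 25)

(∇×V)₁ = ∂V₃/∂y − ∂V₂/∂z = -5*x^2 - 2*x*y - 4*z^2 + 5
(∇×V)₂ = ∂V₁/∂z − ∂V₃/∂x = -2*x*y + 15*x*z^2 + y^2 - 2*y*z
(∇×V)₃ = ∂V₂/∂x − ∂V₁/∂y = 12*x*z + z^2
∇×V = (-5*x^2 - 2*x*y - 4*z^2 + 5, -2*x*y + 15*x*z^2 + y^2 - 2*y*z, 12*x*z + z^2)
At (-2, 2, -1): (-11, -14, 25).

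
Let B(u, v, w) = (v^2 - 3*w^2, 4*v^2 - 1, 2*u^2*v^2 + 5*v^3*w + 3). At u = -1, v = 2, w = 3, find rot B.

(188, -2, -4)

(∇×B)₁ = ∂B₃/∂v − ∂B₂/∂w = 4*u^2*v + 15*v^2*w
(∇×B)₂ = ∂B₁/∂w − ∂B₃/∂u = -4*u*v^2 - 6*w
(∇×B)₃ = ∂B₂/∂u − ∂B₁/∂v = -2*v
∇×B = (4*u^2*v + 15*v^2*w, -4*u*v^2 - 6*w, -2*v)
At (-1, 2, 3): (188, -2, -4).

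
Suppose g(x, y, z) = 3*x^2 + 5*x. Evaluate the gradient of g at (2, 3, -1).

∂g/∂x = 6*x + 5
∂g/∂y = 0
∂g/∂z = 0
∇g = (6*x + 5, 0, 0)
At (2, 3, -1): (17, 0, 0).

(17, 0, 0)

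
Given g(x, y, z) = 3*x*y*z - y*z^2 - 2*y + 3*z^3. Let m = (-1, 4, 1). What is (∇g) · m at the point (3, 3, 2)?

81

∂g/∂x = 3*y*z
∂g/∂y = 3*x*z - z^2 - 2
∂g/∂z = 3*x*y - 2*y*z + 9*z^2
∇g at (3, 3, 2) = (18, 12, 51)
∇g · m = (18)(-1) + (12)(4) + (51)(1) = 81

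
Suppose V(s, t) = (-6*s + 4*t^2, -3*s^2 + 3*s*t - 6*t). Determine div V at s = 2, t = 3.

-6

∂V₁/∂s = -6
∂V₂/∂t = 3*s - 6
∇·V = 3*s - 12
At (2, 3): -6.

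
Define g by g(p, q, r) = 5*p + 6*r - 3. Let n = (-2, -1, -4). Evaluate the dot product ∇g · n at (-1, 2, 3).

∂g/∂p = 5
∂g/∂q = 0
∂g/∂r = 6
∇g at (-1, 2, 3) = (5, 0, 6)
∇g · n = (5)(-2) + (0)(-1) + (6)(-4) = -34

-34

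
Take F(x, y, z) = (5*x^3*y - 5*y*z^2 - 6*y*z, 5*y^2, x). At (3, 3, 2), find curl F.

(0, -79, -103)

(∇×F)₁ = ∂F₃/∂y − ∂F₂/∂z = 0
(∇×F)₂ = ∂F₁/∂z − ∂F₃/∂x = -10*y*z - 6*y - 1
(∇×F)₃ = ∂F₂/∂x − ∂F₁/∂y = -5*x^3 + 5*z^2 + 6*z
∇×F = (0, -10*y*z - 6*y - 1, -5*x^3 + 5*z^2 + 6*z)
At (3, 3, 2): (0, -79, -103).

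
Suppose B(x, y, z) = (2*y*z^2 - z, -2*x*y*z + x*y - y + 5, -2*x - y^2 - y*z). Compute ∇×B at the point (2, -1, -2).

(∇×B)₁ = ∂B₃/∂y − ∂B₂/∂z = 2*x*y - 2*y - z
(∇×B)₂ = ∂B₁/∂z − ∂B₃/∂x = 4*y*z + 1
(∇×B)₃ = ∂B₂/∂x − ∂B₁/∂y = -2*y*z + y - 2*z^2
∇×B = (2*x*y - 2*y - z, 4*y*z + 1, -2*y*z + y - 2*z^2)
At (2, -1, -2): (0, 9, -13).

(0, 9, -13)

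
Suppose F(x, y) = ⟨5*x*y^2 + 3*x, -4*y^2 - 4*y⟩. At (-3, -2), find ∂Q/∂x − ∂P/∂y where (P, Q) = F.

∂F₂/∂x = 0
∂F₁/∂y = 10*x*y
Scalar curl = -10*x*y
At (-3, -2): -60.

-60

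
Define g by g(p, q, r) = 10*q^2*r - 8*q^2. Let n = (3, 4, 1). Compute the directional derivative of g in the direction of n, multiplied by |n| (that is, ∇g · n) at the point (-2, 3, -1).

∂g/∂p = 0
∂g/∂q = 20*q*r - 16*q
∂g/∂r = 10*q^2
∇g at (-2, 3, -1) = (0, -108, 90)
∇g · n = (0)(3) + (-108)(4) + (90)(1) = -342

-342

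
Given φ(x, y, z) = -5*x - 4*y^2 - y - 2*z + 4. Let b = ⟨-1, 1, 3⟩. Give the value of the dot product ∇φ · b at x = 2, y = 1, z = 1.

-10

∂φ/∂x = -5
∂φ/∂y = -8*y - 1
∂φ/∂z = -2
∇φ at (2, 1, 1) = (-5, -9, -2)
∇φ · b = (-5)(-1) + (-9)(1) + (-2)(3) = -10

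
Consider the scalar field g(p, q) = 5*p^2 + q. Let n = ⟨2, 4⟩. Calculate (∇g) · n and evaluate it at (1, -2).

24

∂g/∂p = 10*p
∂g/∂q = 1
∇g at (1, -2) = (10, 1)
∇g · n = (10)(2) + (1)(4) = 24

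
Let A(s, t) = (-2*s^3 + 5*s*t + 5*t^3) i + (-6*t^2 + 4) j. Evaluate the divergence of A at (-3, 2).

∂A₁/∂s = -6*s^2 + 5*t
∂A₂/∂t = -12*t
∇·A = -6*s^2 - 7*t
At (-3, 2): -68.

-68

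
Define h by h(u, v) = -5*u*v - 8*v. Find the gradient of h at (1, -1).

(5, -13)

∂h/∂u = -5*v
∂h/∂v = -5*u - 8
∇h = (-5*v, -5*u - 8)
At (1, -1): (5, -13).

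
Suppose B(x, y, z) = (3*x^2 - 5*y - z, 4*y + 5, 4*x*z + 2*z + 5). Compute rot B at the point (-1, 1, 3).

(0, -13, 5)

(∇×B)₁ = ∂B₃/∂y − ∂B₂/∂z = 0
(∇×B)₂ = ∂B₁/∂z − ∂B₃/∂x = -4*z - 1
(∇×B)₃ = ∂B₂/∂x − ∂B₁/∂y = 5
∇×B = (0, -4*z - 1, 5)
At (-1, 1, 3): (0, -13, 5).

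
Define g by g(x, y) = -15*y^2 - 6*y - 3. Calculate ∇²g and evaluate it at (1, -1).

∂²g/∂x² = 0
∂²g/∂y² = -30
∇²g = -30
At (1, -1): -30.

-30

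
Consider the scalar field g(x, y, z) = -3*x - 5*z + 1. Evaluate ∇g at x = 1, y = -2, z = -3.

(-3, 0, -5)

∂g/∂x = -3
∂g/∂y = 0
∂g/∂z = -5
∇g = (-3, 0, -5)
At (1, -2, -3): (-3, 0, -5).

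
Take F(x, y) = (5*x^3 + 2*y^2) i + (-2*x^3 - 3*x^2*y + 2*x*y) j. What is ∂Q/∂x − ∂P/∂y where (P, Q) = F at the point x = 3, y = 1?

-74

∂F₂/∂x = -6*x^2 - 6*x*y + 2*y
∂F₁/∂y = 4*y
Scalar curl = -6*x^2 - 6*x*y - 2*y
At (3, 1): -74.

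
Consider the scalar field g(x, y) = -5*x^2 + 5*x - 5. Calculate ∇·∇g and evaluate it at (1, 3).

∂²g/∂x² = -10
∂²g/∂y² = 0
∇²g = -10
At (1, 3): -10.

-10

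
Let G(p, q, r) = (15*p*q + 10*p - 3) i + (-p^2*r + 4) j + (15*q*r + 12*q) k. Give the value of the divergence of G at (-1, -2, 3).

∂G₁/∂p = 15*q + 10
∂G₂/∂q = 0
∂G₃/∂r = 15*q
∇·G = 30*q + 10
At (-1, -2, 3): -50.

-50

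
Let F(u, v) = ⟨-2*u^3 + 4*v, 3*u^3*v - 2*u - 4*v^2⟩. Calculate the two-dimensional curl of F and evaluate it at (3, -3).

∂F₂/∂u = 9*u^2*v - 2
∂F₁/∂v = 4
Scalar curl = 9*u^2*v - 6
At (3, -3): -249.

-249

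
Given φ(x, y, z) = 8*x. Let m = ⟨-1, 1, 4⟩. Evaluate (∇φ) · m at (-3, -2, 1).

∂φ/∂x = 8
∂φ/∂y = 0
∂φ/∂z = 0
∇φ at (-3, -2, 1) = (8, 0, 0)
∇φ · m = (8)(-1) + (0)(1) + (0)(4) = -8

-8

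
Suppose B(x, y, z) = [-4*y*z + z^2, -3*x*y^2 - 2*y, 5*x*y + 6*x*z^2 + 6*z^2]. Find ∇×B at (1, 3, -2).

(5, -55, -35)

(∇×B)₁ = ∂B₃/∂y − ∂B₂/∂z = 5*x
(∇×B)₂ = ∂B₁/∂z − ∂B₃/∂x = -9*y - 6*z^2 + 2*z
(∇×B)₃ = ∂B₂/∂x − ∂B₁/∂y = -3*y^2 + 4*z
∇×B = (5*x, -9*y - 6*z^2 + 2*z, -3*y^2 + 4*z)
At (1, 3, -2): (5, -55, -35).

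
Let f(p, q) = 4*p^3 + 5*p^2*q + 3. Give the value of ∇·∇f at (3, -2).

∂²f/∂p² = 2*(12*p + 5*q)
∂²f/∂q² = 0
∇²f = 24*p + 10*q
At (3, -2): 52.

52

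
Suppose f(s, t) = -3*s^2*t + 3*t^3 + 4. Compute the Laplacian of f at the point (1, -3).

-36

∂²f/∂s² = -6*t
∂²f/∂t² = 18*t
∇²f = 12*t
At (1, -3): -36.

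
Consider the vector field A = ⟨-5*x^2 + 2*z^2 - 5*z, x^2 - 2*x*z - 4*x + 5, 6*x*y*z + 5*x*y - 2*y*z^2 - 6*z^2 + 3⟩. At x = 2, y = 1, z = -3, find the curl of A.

(-40, -4, 6)

(∇×A)₁ = ∂A₃/∂y − ∂A₂/∂z = 6*x*z + 7*x - 2*z^2
(∇×A)₂ = ∂A₁/∂z − ∂A₃/∂x = -6*y*z - 5*y + 4*z - 5
(∇×A)₃ = ∂A₂/∂x − ∂A₁/∂y = 2*x - 2*z - 4
∇×A = (6*x*z + 7*x - 2*z^2, -6*y*z - 5*y + 4*z - 5, 2*x - 2*z - 4)
At (2, 1, -3): (-40, -4, 6).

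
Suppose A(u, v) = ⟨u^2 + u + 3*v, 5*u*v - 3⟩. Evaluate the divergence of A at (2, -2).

∂A₁/∂u = 2*u + 1
∂A₂/∂v = 5*u
∇·A = 7*u + 1
At (2, -2): 15.

15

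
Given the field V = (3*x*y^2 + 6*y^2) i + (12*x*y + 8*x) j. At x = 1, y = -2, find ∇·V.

∂V₁/∂x = 3*y^2
∂V₂/∂y = 12*x
∇·V = 12*x + 3*y^2
At (1, -2): 24.

24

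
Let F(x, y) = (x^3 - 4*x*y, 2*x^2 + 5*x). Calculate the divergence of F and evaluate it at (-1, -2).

11

∂F₁/∂x = 3*x^2 - 4*y
∂F₂/∂y = 0
∇·F = 3*x^2 - 4*y
At (-1, -2): 11.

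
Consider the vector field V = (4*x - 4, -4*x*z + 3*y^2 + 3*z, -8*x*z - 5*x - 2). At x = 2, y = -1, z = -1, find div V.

-18

∂V₁/∂x = 4
∂V₂/∂y = 6*y
∂V₃/∂z = -8*x
∇·V = -8*x + 6*y + 4
At (2, -1, -1): -18.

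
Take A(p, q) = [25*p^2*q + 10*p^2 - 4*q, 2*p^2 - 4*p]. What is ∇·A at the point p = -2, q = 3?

-340

∂A₁/∂p = 50*p*q + 20*p
∂A₂/∂q = 0
∇·A = 50*p*q + 20*p
At (-2, 3): -340.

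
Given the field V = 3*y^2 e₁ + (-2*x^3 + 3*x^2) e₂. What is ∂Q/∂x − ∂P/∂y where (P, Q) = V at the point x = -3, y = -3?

∂V₂/∂x = -6*x^2 + 6*x
∂V₁/∂y = 6*y
Scalar curl = -6*x^2 + 6*x - 6*y
At (-3, -3): -54.

-54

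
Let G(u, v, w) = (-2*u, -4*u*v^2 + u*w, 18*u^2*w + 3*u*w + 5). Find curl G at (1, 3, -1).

(-1, 39, -37)

(∇×G)₁ = ∂G₃/∂v − ∂G₂/∂w = -u
(∇×G)₂ = ∂G₁/∂w − ∂G₃/∂u = -36*u*w - 3*w
(∇×G)₃ = ∂G₂/∂u − ∂G₁/∂v = -4*v^2 + w
∇×G = (-u, -36*u*w - 3*w, -4*v^2 + w)
At (1, 3, -1): (-1, 39, -37).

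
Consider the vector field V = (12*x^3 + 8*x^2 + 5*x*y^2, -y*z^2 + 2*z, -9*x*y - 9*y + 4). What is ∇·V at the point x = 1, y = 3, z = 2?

∂V₁/∂x = 36*x^2 + 16*x + 5*y^2
∂V₂/∂y = -z^2
∂V₃/∂z = 0
∇·V = 36*x^2 + 16*x + 5*y^2 - z^2
At (1, 3, 2): 93.

93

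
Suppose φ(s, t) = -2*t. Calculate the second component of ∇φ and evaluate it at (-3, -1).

(∇φ)_2 = ∂φ/∂t = -2
At (-3, -1): -2.

-2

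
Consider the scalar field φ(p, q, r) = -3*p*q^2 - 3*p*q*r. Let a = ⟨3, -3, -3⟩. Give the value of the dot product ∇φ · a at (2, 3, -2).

99

∂φ/∂p = -3*q^2 - 3*q*r
∂φ/∂q = -6*p*q - 3*p*r
∂φ/∂r = -3*p*q
∇φ at (2, 3, -2) = (-9, -24, -18)
∇φ · a = (-9)(3) + (-24)(-3) + (-18)(-3) = 99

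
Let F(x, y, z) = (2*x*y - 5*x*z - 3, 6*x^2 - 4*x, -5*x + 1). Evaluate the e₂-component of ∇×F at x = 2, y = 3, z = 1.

(∇×F)_2 = ∂F₁/∂z − ∂F₃/∂x
= -5*x − (-5)
= -5*x + 5
At (2, 3, 1): -5.

-5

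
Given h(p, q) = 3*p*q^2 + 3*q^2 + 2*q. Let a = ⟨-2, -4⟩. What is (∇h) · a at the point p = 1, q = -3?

82

∂h/∂p = 3*q^2
∂h/∂q = 6*p*q + 6*q + 2
∇h at (1, -3) = (27, -34)
∇h · a = (27)(-2) + (-34)(-4) = 82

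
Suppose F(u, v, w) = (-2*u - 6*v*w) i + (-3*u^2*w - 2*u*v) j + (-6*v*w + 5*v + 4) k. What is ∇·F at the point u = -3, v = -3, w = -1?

∂F₁/∂u = -2
∂F₂/∂v = -2*u
∂F₃/∂w = -6*v
∇·F = -2*u - 6*v - 2
At (-3, -3, -1): 22.

22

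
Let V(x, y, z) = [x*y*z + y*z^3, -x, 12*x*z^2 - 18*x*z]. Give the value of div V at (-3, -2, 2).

-94

∂V₁/∂x = y*z
∂V₂/∂y = 0
∂V₃/∂z = 24*x*z - 18*x
∇·V = 24*x*z - 18*x + y*z
At (-3, -2, 2): -94.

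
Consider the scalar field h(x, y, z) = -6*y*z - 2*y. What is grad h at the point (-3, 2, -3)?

(0, 16, -12)

∂h/∂x = 0
∂h/∂y = -6*z - 2
∂h/∂z = -6*y
∇h = (0, -6*z - 2, -6*y)
At (-3, 2, -3): (0, 16, -12).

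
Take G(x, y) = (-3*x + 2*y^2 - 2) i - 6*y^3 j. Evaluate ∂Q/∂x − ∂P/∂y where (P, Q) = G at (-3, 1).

-4

∂G₂/∂x = 0
∂G₁/∂y = 4*y
Scalar curl = -4*y
At (-3, 1): -4.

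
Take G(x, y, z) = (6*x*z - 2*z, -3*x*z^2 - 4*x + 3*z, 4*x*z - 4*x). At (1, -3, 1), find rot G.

(∇×G)₁ = ∂G₃/∂y − ∂G₂/∂z = 6*x*z - 3
(∇×G)₂ = ∂G₁/∂z − ∂G₃/∂x = 6*x - 4*z + 2
(∇×G)₃ = ∂G₂/∂x − ∂G₁/∂y = -3*z^2 - 4
∇×G = (6*x*z - 3, 6*x - 4*z + 2, -3*z^2 - 4)
At (1, -3, 1): (3, 4, -7).

(3, 4, -7)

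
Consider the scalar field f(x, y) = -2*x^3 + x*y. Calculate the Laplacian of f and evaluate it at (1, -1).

-12

∂²f/∂x² = -12*x
∂²f/∂y² = 0
∇²f = -12*x
At (1, -1): -12.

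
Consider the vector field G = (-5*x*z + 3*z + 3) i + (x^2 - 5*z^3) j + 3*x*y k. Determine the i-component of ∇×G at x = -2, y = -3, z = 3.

129

(∇×G)_1 = ∂G₃/∂y − ∂G₂/∂z
= 3*x − (-15*z^2)
= 3*x + 15*z^2
At (-2, -3, 3): 129.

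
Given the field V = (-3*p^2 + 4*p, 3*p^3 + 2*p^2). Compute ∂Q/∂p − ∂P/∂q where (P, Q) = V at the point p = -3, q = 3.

∂V₂/∂p = 9*p^2 + 4*p
∂V₁/∂q = 0
Scalar curl = 9*p^2 + 4*p
At (-3, 3): 69.

69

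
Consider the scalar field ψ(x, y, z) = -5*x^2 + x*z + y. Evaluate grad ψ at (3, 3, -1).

∂ψ/∂x = -10*x + z
∂ψ/∂y = 1
∂ψ/∂z = x
∇ψ = (-10*x + z, 1, x)
At (3, 3, -1): (-31, 1, 3).

(-31, 1, 3)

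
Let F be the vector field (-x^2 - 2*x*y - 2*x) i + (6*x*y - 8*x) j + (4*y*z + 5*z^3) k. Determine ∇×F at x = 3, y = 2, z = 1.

(∇×F)₁ = ∂F₃/∂y − ∂F₂/∂z = 4*z
(∇×F)₂ = ∂F₁/∂z − ∂F₃/∂x = 0
(∇×F)₃ = ∂F₂/∂x − ∂F₁/∂y = 2*x + 6*y - 8
∇×F = (4*z, 0, 2*x + 6*y - 8)
At (3, 2, 1): (4, 0, 10).

(4, 0, 10)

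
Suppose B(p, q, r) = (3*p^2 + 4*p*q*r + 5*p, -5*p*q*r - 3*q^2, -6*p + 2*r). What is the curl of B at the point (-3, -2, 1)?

(∇×B)₁ = ∂B₃/∂q − ∂B₂/∂r = 5*p*q
(∇×B)₂ = ∂B₁/∂r − ∂B₃/∂p = 4*p*q + 6
(∇×B)₃ = ∂B₂/∂p − ∂B₁/∂q = -4*p*r - 5*q*r
∇×B = (5*p*q, 4*p*q + 6, -4*p*r - 5*q*r)
At (-3, -2, 1): (30, 30, 22).

(30, 30, 22)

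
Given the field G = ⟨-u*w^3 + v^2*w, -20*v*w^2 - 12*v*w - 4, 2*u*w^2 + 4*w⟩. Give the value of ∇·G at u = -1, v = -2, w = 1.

-33

∂G₁/∂u = -w^3
∂G₂/∂v = -20*w^2 - 12*w
∂G₃/∂w = 4*u*w + 4
∇·G = 4*u*w - w^3 - 20*w^2 - 12*w + 4
At (-1, -2, 1): -33.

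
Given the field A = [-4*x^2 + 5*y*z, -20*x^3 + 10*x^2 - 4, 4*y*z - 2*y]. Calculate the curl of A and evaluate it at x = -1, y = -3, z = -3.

(∇×A)₁ = ∂A₃/∂y − ∂A₂/∂z = 4*z - 2
(∇×A)₂ = ∂A₁/∂z − ∂A₃/∂x = 5*y
(∇×A)₃ = ∂A₂/∂x − ∂A₁/∂y = -60*x^2 + 20*x - 5*z
∇×A = (4*z - 2, 5*y, -60*x^2 + 20*x - 5*z)
At (-1, -3, -3): (-14, -15, -65).

(-14, -15, -65)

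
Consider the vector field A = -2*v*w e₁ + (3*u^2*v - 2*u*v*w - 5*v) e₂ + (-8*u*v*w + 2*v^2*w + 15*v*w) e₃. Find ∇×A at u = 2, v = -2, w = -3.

(∇×A)₁ = ∂A₃/∂v − ∂A₂/∂w = 2*u*v - 8*u*w + 4*v*w + 15*w
(∇×A)₂ = ∂A₁/∂w − ∂A₃/∂u = 8*v*w - 2*v
(∇×A)₃ = ∂A₂/∂u − ∂A₁/∂v = 6*u*v - 2*v*w + 2*w
∇×A = (2*u*v - 8*u*w + 4*v*w + 15*w, 8*v*w - 2*v, 6*u*v - 2*v*w + 2*w)
At (2, -2, -3): (19, 52, -42).

(19, 52, -42)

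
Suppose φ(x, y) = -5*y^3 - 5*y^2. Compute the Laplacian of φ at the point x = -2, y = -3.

∂²φ/∂x² = 0
∂²φ/∂y² = -10*(3*y + 1)
∇²φ = -30*y - 10
At (-2, -3): 80.

80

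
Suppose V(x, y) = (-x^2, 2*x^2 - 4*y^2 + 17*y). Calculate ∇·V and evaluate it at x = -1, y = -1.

∂V₁/∂x = -2*x
∂V₂/∂y = -8*y + 17
∇·V = -2*x - 8*y + 17
At (-1, -1): 27.

27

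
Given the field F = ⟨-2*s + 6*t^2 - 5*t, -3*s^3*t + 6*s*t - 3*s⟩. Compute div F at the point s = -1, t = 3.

∂F₁/∂s = -2
∂F₂/∂t = -3*s^3 + 6*s
∇·F = -3*s^3 + 6*s - 2
At (-1, 3): -5.

-5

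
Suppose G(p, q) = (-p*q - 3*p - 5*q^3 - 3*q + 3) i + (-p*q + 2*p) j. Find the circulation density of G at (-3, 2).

∂G₂/∂p = -q + 2
∂G₁/∂q = -p - 15*q^2 - 3
Scalar curl = p + 15*q^2 - q + 5
At (-3, 2): 60.

60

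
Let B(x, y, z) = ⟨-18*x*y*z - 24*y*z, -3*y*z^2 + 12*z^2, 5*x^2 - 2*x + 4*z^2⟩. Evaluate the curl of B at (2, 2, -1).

(12, -138, -60)

(∇×B)₁ = ∂B₃/∂y − ∂B₂/∂z = 6*y*z - 24*z
(∇×B)₂ = ∂B₁/∂z − ∂B₃/∂x = -18*x*y - 10*x - 24*y + 2
(∇×B)₃ = ∂B₂/∂x − ∂B₁/∂y = 18*x*z + 24*z
∇×B = (6*y*z - 24*z, -18*x*y - 10*x - 24*y + 2, 18*x*z + 24*z)
At (2, 2, -1): (12, -138, -60).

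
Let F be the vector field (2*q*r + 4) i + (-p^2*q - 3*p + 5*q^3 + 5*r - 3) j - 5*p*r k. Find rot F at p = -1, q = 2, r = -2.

(∇×F)₁ = ∂F₃/∂q − ∂F₂/∂r = -5
(∇×F)₂ = ∂F₁/∂r − ∂F₃/∂p = 2*q + 5*r
(∇×F)₃ = ∂F₂/∂p − ∂F₁/∂q = -2*p*q - 2*r - 3
∇×F = (-5, 2*q + 5*r, -2*p*q - 2*r - 3)
At (-1, 2, -2): (-5, -6, 5).

(-5, -6, 5)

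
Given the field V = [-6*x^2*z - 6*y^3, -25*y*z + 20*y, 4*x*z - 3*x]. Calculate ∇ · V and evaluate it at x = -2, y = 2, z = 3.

9

∂V₁/∂x = -12*x*z
∂V₂/∂y = -25*z + 20
∂V₃/∂z = 4*x
∇·V = -12*x*z + 4*x - 25*z + 20
At (-2, 2, 3): 9.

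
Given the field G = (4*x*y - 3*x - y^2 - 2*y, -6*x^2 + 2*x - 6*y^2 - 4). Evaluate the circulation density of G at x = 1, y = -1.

∂G₂/∂x = -12*x + 2
∂G₁/∂y = 4*x - 2*y - 2
Scalar curl = -16*x + 2*y + 4
At (1, -1): -14.

-14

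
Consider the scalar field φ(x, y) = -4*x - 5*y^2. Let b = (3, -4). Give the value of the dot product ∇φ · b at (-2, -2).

∂φ/∂x = -4
∂φ/∂y = -10*y
∇φ at (-2, -2) = (-4, 20)
∇φ · b = (-4)(3) + (20)(-4) = -92

-92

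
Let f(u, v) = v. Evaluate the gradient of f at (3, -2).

(0, 1)

∂f/∂u = 0
∂f/∂v = 1
∇f = (0, 1)
At (3, -2): (0, 1).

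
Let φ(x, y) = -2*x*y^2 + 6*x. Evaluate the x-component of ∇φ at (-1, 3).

(∇φ)_1 = ∂φ/∂x = -2*y^2 + 6
At (-1, 3): -12.

-12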